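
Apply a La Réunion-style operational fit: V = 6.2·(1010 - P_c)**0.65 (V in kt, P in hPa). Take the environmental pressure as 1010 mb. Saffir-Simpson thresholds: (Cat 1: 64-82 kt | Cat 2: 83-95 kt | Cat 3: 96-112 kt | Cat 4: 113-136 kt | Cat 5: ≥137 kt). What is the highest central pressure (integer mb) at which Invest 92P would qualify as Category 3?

942 mb

Category 3 begins at V = 96 kt.
Required ΔP = (96/6.2)^(1/0.65) = 15.484^1.538 ≈ 67.70 mb.
P_c ≤ 1010 − 67.70 = 942.30, so the highest integer P_c is 942 mb.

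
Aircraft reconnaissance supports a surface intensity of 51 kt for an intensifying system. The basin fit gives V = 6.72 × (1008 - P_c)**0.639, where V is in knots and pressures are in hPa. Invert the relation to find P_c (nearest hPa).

ΔP = (V / 6.72)^(1/0.639) = (51/6.72)^1.565.
51/6.72 = 7.589; 7.589^1.565 ≈ 23.85 hPa.
P_c = 1008 − 23.85 = 984.15 ≈ 984 hPa.

984 hPa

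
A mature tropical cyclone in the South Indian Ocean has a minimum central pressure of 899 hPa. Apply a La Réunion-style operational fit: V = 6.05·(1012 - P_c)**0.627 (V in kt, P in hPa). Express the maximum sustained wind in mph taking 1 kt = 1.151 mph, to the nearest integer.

135 mph

ΔP = 1012 − 899 = 113 hPa.
V ≈ 6.05 × 113^0.627 = 6.05 × 19.377 ≈ 117.229 kt.
117.229 × 1.151 ≈ 134.93 mph → 135 mph.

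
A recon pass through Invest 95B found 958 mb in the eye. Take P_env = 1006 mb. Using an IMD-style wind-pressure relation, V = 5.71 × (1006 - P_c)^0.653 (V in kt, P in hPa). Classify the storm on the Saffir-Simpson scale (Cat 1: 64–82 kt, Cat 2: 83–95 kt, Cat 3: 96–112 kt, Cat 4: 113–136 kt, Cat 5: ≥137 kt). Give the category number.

1

ΔP = 1006 − 958 = 48 mb.
V ≈ 5.71 × 48^0.653 = 5.71 × 12.53 ≈ 72 kt.
72 kt falls in the Category 1 band.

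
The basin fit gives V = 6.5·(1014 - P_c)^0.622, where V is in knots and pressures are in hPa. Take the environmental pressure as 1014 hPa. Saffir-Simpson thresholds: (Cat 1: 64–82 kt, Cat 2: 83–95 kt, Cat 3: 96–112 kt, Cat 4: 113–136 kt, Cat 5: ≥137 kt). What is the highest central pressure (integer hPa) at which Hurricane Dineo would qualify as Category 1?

974 hPa

Category 1 begins at V = 64 kt.
Required ΔP = (64/6.5)^(1/0.622) = 9.846^1.608 ≈ 39.53 hPa.
P_c ≤ 1014 − 39.53 = 974.47, so the highest integer P_c is 974 hPa.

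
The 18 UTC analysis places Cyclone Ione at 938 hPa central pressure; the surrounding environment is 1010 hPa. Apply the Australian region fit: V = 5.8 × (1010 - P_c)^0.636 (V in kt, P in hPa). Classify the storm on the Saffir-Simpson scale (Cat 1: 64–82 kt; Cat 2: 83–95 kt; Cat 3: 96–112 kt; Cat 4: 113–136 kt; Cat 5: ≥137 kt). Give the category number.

ΔP = 1010 − 938 = 72 hPa.
V ≈ 5.8 × 72^0.636 = 5.8 × 15.18 ≈ 88 kt.
88 kt falls in the Category 2 band.

2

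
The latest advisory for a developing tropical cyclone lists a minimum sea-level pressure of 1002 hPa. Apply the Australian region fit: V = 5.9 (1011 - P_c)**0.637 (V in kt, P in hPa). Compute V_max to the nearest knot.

24 kt

ΔP = 1011 − 1002 = 9 hPa.
9^0.637 ≈ 4.054.
V ≈ 5.9 × 4.054 ≈ 23.9 kt.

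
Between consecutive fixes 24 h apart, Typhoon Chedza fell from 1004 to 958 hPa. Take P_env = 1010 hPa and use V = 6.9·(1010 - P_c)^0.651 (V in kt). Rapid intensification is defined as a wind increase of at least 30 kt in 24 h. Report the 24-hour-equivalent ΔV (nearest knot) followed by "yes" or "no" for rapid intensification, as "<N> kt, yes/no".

V₁: ΔP = 6, V ≈ 6.9 × 6^0.651 ≈ 22.15 kt.
V₂: ΔP = 52, V ≈ 6.9 × 52^0.651 ≈ 90.36 kt.
ΔV over 24 h = 68.21 kt → 24 h equivalent = 68.21 × 24/24 ≈ 68.21 kt.
68 kt ≥ 30 kt ⇒ rapid intensification.

68 kt, yes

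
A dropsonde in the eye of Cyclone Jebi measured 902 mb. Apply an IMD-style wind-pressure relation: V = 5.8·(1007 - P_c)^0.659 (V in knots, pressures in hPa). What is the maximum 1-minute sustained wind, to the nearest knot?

125 kt

ΔP = 1007 − 902 = 105 mb.
105^0.659 ≈ 21.477.
V ≈ 5.8 × 21.477 ≈ 124.6 kt.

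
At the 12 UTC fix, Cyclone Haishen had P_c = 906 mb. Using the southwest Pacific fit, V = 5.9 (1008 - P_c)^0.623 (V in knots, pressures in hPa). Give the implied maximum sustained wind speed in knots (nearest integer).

ΔP = 1008 − 906 = 102 mb.
102^0.623 ≈ 17.838.
V ≈ 5.9 × 17.838 ≈ 105.2 kt.

105 kt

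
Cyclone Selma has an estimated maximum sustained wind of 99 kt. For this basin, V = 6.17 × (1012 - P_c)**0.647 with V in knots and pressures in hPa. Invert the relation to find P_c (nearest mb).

ΔP = (V / 6.17)^(1/0.647) = (99/6.17)^1.546.
99/6.17 = 16.045; 16.045^1.546 ≈ 72.94 mb.
P_c = 1012 − 72.94 = 939.06 ≈ 939 mb.

939 mb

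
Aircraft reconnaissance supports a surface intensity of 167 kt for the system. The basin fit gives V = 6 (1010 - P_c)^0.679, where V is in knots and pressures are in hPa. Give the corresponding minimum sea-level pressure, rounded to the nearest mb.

ΔP = (V / 6)^(1/0.679) = (167/6)^1.473.
167/6 = 27.833; 27.833^1.473 ≈ 134.12 mb.
P_c = 1010 − 134.12 = 875.88 ≈ 876 mb.

876 mb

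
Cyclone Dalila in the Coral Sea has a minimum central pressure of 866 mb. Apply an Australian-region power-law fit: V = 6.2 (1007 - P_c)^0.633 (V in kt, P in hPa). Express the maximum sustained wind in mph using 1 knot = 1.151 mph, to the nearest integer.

164 mph

ΔP = 1007 − 866 = 141 mb.
V ≈ 6.2 × 141^0.633 = 6.2 × 22.933 ≈ 142.183 kt.
142.183 × 1.151 ≈ 163.65 mph → 164 mph.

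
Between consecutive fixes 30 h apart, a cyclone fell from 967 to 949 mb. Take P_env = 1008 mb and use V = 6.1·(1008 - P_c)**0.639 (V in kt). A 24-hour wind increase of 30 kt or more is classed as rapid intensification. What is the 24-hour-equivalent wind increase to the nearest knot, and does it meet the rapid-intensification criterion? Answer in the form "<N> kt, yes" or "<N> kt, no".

14 kt, no

V₁: ΔP = 41, V ≈ 6.1 × 41^0.639 ≈ 65.45 kt.
V₂: ΔP = 59, V ≈ 6.1 × 59^0.639 ≈ 82.59 kt.
ΔV over 30 h = 17.14 kt → 24 h equivalent = 17.14 × 24/30 ≈ 13.71 kt.
14 kt < 30 kt ⇒ not rapid intensification.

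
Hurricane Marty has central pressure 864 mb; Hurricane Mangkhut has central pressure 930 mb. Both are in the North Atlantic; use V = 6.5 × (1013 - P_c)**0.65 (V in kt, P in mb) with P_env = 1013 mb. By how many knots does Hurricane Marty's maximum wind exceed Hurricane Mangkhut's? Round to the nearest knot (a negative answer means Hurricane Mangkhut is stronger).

53 kt

Hurricane Marty: ΔP = 149; V ≈ 6.5 × 149^0.65 ≈ 168.07 kt.
Hurricane Mangkhut: ΔP = 83; V ≈ 6.5 × 83^0.65 ≈ 114.90 kt.
Difference ≈ 168.07 − 114.90 = 53.17 → 53 kt.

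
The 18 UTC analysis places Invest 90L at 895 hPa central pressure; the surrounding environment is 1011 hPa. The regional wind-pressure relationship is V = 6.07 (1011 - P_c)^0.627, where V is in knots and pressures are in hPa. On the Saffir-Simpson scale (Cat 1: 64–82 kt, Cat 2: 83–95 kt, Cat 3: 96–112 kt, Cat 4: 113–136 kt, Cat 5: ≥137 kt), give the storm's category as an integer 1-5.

ΔP = 1011 − 895 = 116 hPa.
V ≈ 6.07 × 116^0.627 = 6.07 × 19.70 ≈ 120 kt.
120 kt falls in the Category 4 band.

4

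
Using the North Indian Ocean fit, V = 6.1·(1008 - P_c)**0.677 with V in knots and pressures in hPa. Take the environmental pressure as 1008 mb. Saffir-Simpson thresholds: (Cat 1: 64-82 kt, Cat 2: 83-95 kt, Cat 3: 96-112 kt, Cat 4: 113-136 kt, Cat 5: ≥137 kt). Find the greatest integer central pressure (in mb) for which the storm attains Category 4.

933 mb

Category 4 begins at V = 113 kt.
Required ΔP = (113/6.1)^(1/0.677) = 18.525^1.477 ≈ 74.58 mb.
P_c ≤ 1008 − 74.58 = 933.42, so the highest integer P_c is 933 mb.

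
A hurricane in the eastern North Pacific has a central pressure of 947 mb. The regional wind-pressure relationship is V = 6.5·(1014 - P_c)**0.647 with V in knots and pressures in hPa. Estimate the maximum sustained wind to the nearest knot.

99 kt

ΔP = 1014 − 947 = 67 mb.
67^0.647 ≈ 15.187.
V ≈ 6.5 × 15.187 ≈ 98.7 kt.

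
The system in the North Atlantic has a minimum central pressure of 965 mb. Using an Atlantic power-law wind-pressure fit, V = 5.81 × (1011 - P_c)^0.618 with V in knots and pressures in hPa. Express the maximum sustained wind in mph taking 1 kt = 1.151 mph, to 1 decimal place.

71.3 mph

ΔP = 1011 − 965 = 46 mb.
V ≈ 5.81 × 46^0.618 = 5.81 × 10.656 ≈ 61.910 kt.
61.910 × 1.151 ≈ 71.26 mph → 71.3 mph.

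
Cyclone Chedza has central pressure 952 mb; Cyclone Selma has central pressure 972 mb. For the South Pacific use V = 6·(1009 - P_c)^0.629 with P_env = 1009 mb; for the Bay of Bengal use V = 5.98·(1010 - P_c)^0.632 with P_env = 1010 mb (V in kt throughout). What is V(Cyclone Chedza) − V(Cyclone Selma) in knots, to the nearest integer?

Cyclone Chedza: ΔP = 57; V ≈ 6 × 57^0.629 ≈ 76.31 kt.
Cyclone Selma: ΔP = 38; V ≈ 5.98 × 38^0.632 ≈ 59.58 kt.
Difference ≈ 76.31 − 59.58 = 16.73 → 17 kt.

17 kt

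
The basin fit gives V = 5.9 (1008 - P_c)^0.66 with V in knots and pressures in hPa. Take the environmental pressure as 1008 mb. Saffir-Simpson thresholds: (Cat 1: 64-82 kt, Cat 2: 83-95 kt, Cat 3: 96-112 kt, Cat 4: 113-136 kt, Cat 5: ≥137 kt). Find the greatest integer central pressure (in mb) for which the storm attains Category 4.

920 mb

Category 4 begins at V = 113 kt.
Required ΔP = (113/5.9)^(1/0.66) = 19.153^1.515 ≈ 87.65 mb.
P_c ≤ 1008 − 87.65 = 920.35, so the highest integer P_c is 920 mb.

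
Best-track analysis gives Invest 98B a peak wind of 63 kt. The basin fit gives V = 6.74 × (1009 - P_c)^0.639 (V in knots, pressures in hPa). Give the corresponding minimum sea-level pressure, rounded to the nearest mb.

ΔP = (V / 6.74)^(1/0.639) = (63/6.74)^1.565.
63/6.74 = 9.347; 9.347^1.565 ≈ 33.04 mb.
P_c = 1009 − 33.04 = 975.96 ≈ 976 mb.

976 mb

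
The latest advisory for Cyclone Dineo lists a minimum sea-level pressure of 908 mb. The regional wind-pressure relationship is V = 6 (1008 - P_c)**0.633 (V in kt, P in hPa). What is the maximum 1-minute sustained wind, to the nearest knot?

111 kt

ΔP = 1008 − 908 = 100 mb.
100^0.633 ≈ 18.450.
V ≈ 6 × 18.450 ≈ 110.7 kt.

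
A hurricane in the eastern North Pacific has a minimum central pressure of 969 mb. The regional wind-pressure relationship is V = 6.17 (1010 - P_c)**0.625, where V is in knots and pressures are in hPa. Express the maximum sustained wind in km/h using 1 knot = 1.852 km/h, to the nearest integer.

116 km/h

ΔP = 1010 − 969 = 41 mb.
V ≈ 6.17 × 41^0.625 = 6.17 × 10.186 ≈ 62.846 kt.
62.846 × 1.852 ≈ 116.39 km/h → 116 km/h.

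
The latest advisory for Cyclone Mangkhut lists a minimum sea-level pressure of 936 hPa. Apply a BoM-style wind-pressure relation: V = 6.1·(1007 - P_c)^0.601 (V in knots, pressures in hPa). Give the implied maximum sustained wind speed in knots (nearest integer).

ΔP = 1007 − 936 = 71 hPa.
71^0.601 ≈ 12.960.
V ≈ 6.1 × 12.960 ≈ 79.1 kt.

79 kt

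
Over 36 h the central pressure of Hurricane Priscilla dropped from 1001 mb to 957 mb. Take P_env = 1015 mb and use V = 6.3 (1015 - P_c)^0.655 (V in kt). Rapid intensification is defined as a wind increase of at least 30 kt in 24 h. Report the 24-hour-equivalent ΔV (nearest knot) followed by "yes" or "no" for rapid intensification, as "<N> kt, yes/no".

V₁: ΔP = 14, V ≈ 6.3 × 14^0.655 ≈ 35.49 kt.
V₂: ΔP = 58, V ≈ 6.3 × 58^0.655 ≈ 90.03 kt.
ΔV over 36 h = 54.54 kt → 24 h equivalent = 54.54 × 24/36 ≈ 36.36 kt.
36 kt ≥ 30 kt ⇒ rapid intensification.

36 kt, yes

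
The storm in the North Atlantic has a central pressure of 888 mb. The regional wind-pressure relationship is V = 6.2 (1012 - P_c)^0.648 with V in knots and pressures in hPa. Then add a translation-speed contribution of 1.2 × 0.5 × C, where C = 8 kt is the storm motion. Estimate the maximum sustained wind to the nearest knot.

146 kt

ΔP = 1012 − 888 = 124 mb.
124^0.648 ≈ 22.727.
V ≈ 6.2 × 22.727 ≈ 140.9 kt.
Translation term: 1.2 × 0.5 × 8 = 4.8 kt.
Corrected V ≈ 145.7 kt → 146 kt.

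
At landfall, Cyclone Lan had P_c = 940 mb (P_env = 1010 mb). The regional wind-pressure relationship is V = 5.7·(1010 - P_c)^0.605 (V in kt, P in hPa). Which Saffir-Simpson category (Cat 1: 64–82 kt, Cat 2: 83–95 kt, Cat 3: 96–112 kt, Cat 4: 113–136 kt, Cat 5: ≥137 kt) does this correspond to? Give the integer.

1

ΔP = 1010 − 940 = 70 mb.
V ≈ 5.7 × 70^0.605 = 5.7 × 13.07 ≈ 75 kt.
75 kt falls in the Category 1 band.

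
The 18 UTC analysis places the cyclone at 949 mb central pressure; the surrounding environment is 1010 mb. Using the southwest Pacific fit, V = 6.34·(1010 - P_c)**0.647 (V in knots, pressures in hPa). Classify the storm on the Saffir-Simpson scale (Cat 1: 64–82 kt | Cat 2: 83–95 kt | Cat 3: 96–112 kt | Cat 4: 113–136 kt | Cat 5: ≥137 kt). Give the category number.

ΔP = 1010 − 949 = 61 mb.
V ≈ 6.34 × 61^0.647 = 6.34 × 14.29 ≈ 91 kt.
91 kt falls in the Category 2 band.

2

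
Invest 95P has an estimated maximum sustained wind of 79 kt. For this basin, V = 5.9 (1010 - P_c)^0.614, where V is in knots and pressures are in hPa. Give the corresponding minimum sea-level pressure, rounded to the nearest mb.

942 mb

ΔP = (V / 5.9)^(1/0.614) = (79/5.9)^1.629.
79/5.9 = 13.390; 13.390^1.629 ≈ 68.41 mb.
P_c = 1010 − 68.41 = 941.59 ≈ 942 mb.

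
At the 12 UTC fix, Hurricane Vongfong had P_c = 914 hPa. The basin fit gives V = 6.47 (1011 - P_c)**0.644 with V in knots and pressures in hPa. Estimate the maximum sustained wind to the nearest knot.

123 kt

ΔP = 1011 − 914 = 97 hPa.
97^0.644 ≈ 19.032.
V ≈ 6.47 × 19.032 ≈ 123.1 kt.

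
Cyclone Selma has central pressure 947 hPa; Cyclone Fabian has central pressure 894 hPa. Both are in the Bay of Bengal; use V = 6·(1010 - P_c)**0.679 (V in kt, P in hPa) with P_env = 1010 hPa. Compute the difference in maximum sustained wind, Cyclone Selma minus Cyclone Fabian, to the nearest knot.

Cyclone Selma: ΔP = 63; V ≈ 6 × 63^0.679 ≈ 99.98 kt.
Cyclone Fabian: ΔP = 116; V ≈ 6 × 116^0.679 ≈ 151.33 kt.
Difference ≈ 99.98 − 151.33 = -51.35 → -51 kt.

-51 kt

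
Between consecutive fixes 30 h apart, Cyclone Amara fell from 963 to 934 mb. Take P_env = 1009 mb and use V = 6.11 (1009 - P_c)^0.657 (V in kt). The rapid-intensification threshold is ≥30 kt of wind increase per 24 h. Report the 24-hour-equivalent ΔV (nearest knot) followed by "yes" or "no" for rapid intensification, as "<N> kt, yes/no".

23 kt, no

V₁: ΔP = 46, V ≈ 6.11 × 46^0.657 ≈ 75.59 kt.
V₂: ΔP = 75, V ≈ 6.11 × 75^0.657 ≈ 104.22 kt.
ΔV over 30 h = 28.63 kt → 24 h equivalent = 28.63 × 24/30 ≈ 22.90 kt.
23 kt < 30 kt ⇒ not rapid intensification.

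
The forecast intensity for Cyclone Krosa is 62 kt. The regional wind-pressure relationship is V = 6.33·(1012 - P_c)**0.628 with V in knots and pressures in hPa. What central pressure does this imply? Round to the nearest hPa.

974 hPa

ΔP = (V / 6.33)^(1/0.628) = (62/6.33)^1.592.
62/6.33 = 9.795; 9.795^1.592 ≈ 37.84 hPa.
P_c = 1012 − 37.84 = 974.16 ≈ 974 hPa.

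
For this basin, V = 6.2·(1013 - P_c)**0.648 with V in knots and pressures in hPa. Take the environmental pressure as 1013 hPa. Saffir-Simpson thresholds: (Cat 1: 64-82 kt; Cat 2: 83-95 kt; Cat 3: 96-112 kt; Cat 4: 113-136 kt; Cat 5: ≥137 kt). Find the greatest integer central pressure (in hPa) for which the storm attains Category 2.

Category 2 begins at V = 83 kt.
Required ΔP = (83/6.2)^(1/0.648) = 13.387^1.543 ≈ 54.79 hPa.
P_c ≤ 1013 − 54.79 = 958.21, so the highest integer P_c is 958 hPa.

958 hPa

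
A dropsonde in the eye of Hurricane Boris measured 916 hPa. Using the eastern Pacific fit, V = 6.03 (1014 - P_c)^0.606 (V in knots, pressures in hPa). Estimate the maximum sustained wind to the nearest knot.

97 kt

ΔP = 1014 − 916 = 98 hPa.
98^0.606 ≈ 16.095.
V ≈ 6.03 × 16.095 ≈ 97.1 kt.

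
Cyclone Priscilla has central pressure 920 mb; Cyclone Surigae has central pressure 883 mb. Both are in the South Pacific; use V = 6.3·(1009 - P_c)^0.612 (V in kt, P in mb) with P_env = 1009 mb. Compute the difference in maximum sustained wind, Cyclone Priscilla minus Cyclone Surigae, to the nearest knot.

-23 kt

Cyclone Priscilla: ΔP = 89; V ≈ 6.3 × 89^0.612 ≈ 98.26 kt.
Cyclone Surigae: ΔP = 126; V ≈ 6.3 × 126^0.612 ≈ 121.55 kt.
Difference ≈ 98.26 − 121.55 = -23.29 → -23 kt.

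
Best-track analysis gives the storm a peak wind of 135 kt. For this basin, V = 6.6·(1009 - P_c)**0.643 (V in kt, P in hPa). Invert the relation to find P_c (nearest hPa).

900 hPa

ΔP = (V / 6.6)^(1/0.643) = (135/6.6)^1.555.
135/6.6 = 20.455; 20.455^1.555 ≈ 109.28 hPa.
P_c = 1009 − 109.28 = 899.72 ≈ 900 hPa.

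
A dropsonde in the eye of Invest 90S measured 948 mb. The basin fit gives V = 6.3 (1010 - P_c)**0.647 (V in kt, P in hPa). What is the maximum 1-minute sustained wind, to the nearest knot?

91 kt

ΔP = 1010 − 948 = 62 mb.
62^0.647 ≈ 14.444.
V ≈ 6.3 × 14.444 ≈ 91.0 kt.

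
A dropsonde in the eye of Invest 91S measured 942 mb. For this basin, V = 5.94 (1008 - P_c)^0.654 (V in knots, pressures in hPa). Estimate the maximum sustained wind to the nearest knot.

92 kt

ΔP = 1008 − 942 = 66 mb.
66^0.654 ≈ 15.488.
V ≈ 5.94 × 15.488 ≈ 92.0 kt.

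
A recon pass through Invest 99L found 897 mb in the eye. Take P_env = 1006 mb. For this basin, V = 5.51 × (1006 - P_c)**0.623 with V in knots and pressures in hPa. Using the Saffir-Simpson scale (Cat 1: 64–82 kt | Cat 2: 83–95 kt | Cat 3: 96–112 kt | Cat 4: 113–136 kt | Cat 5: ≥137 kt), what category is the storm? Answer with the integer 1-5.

3

ΔP = 1006 − 897 = 109 mb.
V ≈ 5.51 × 109^0.623 = 5.51 × 18.59 ≈ 102 kt.
102 kt falls in the Category 3 band.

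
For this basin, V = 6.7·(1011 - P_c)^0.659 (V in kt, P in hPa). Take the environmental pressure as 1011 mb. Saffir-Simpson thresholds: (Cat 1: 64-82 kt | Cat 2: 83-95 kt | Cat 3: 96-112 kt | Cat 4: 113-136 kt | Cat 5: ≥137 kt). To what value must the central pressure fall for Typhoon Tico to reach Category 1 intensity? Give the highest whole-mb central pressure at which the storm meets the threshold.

980 mb

Category 1 begins at V = 64 kt.
Required ΔP = (64/6.7)^(1/0.659) = 9.552^1.517 ≈ 30.71 mb.
P_c ≤ 1011 − 30.71 = 980.29, so the highest integer P_c is 980 mb.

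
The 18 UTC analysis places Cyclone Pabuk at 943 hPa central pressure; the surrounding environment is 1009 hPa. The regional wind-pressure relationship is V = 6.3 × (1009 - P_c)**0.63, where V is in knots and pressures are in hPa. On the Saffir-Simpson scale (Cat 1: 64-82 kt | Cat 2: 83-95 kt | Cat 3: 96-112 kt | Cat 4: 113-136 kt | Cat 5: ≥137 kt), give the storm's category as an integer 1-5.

ΔP = 1009 − 943 = 66 hPa.
V ≈ 6.3 × 66^0.63 = 6.3 × 14.01 ≈ 88 kt.
88 kt falls in the Category 2 band.

2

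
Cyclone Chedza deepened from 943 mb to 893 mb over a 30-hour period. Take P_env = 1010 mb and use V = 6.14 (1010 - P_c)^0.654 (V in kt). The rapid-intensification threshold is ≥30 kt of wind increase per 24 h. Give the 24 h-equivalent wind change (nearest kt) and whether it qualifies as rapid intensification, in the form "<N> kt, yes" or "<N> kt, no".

V₁: ΔP = 67, V ≈ 6.14 × 67^0.654 ≈ 96.03 kt.
V₂: ΔP = 117, V ≈ 6.14 × 117^0.654 ≈ 138.28 kt.
ΔV over 30 h = 42.25 kt → 24 h equivalent = 42.25 × 24/30 ≈ 33.80 kt.
34 kt ≥ 30 kt ⇒ rapid intensification.

34 kt, yes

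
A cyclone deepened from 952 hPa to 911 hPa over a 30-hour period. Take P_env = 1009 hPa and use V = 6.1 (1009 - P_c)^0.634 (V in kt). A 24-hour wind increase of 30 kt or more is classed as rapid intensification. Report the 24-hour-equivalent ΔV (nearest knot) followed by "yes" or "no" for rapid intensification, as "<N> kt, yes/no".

26 kt, no

V₁: ΔP = 57, V ≈ 6.1 × 57^0.634 ≈ 79.17 kt.
V₂: ΔP = 98, V ≈ 6.1 × 98^0.634 ≈ 111.63 kt.
ΔV over 30 h = 32.46 kt → 24 h equivalent = 32.46 × 24/30 ≈ 25.97 kt.
26 kt < 30 kt ⇒ not rapid intensification.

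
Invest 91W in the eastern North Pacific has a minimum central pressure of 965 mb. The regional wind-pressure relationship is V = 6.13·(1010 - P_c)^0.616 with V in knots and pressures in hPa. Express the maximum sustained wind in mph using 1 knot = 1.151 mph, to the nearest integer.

74 mph

ΔP = 1010 − 965 = 45 mb.
V ≈ 6.13 × 45^0.616 = 6.13 × 10.432 ≈ 63.950 kt.
63.950 × 1.151 ≈ 73.61 mph → 74 mph.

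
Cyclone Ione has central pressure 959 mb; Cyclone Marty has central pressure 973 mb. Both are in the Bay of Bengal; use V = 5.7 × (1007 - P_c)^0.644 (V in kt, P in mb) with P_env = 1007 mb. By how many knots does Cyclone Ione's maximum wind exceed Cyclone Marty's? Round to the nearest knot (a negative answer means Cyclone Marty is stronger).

14 kt

Cyclone Ione: ΔP = 48; V ≈ 5.7 × 48^0.644 ≈ 68.96 kt.
Cyclone Marty: ΔP = 34; V ≈ 5.7 × 34^0.644 ≈ 55.23 kt.
Difference ≈ 68.96 − 55.23 = 13.73 → 14 kt.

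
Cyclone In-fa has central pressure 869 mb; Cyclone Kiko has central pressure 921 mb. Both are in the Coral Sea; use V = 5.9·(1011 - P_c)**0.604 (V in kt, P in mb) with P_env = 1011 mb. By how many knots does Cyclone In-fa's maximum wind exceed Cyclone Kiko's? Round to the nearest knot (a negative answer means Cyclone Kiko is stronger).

28 kt

Cyclone In-fa: ΔP = 142; V ≈ 5.9 × 142^0.604 ≈ 117.72 kt.
Cyclone Kiko: ΔP = 90; V ≈ 5.9 × 90^0.604 ≈ 89.37 kt.
Difference ≈ 117.72 − 89.37 = 28.35 → 28 kt.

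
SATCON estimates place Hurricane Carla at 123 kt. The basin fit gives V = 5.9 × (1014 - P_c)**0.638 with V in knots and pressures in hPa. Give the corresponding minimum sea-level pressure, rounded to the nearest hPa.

ΔP = (V / 5.9)^(1/0.638) = (123/5.9)^1.567.
123/5.9 = 20.847; 20.847^1.567 ≈ 116.81 hPa.
P_c = 1014 − 116.81 = 897.19 ≈ 897 hPa.

897 hPa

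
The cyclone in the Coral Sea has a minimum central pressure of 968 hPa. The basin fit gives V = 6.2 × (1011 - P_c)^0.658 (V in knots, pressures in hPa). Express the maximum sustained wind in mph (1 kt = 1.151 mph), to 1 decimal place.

84.8 mph

ΔP = 1011 − 968 = 43 hPa.
V ≈ 6.2 × 43^0.658 = 6.2 × 11.880 ≈ 73.657 kt.
73.657 × 1.151 ≈ 84.78 mph → 84.8 mph.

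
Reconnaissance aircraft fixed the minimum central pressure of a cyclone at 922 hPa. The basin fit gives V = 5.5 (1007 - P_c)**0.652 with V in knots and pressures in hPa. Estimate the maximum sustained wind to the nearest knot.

ΔP = 1007 − 922 = 85 hPa.
85^0.652 ≈ 18.113.
V ≈ 5.5 × 18.113 ≈ 99.6 kt.

100 kt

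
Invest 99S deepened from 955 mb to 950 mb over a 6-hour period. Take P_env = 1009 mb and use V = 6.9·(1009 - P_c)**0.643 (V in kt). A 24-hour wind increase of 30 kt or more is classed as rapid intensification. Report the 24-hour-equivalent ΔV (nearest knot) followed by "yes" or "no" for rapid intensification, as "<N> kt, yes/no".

21 kt, no

V₁: ΔP = 54, V ≈ 6.9 × 54^0.643 ≈ 89.70 kt.
V₂: ΔP = 59, V ≈ 6.9 × 59^0.643 ≈ 94.95 kt.
ΔV over 6 h = 5.25 kt → 24 h equivalent = 5.25 × 24/6 ≈ 21.00 kt.
21 kt < 30 kt ⇒ not rapid intensification.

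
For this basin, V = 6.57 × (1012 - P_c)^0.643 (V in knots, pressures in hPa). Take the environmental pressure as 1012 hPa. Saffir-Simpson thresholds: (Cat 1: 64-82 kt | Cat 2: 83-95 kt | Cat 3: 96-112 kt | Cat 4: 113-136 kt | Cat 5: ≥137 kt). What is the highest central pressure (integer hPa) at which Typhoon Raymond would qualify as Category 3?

947 hPa

Category 3 begins at V = 96 kt.
Required ΔP = (96/6.57)^(1/0.643) = 14.612^1.555 ≈ 64.77 hPa.
P_c ≤ 1012 − 64.77 = 947.23, so the highest integer P_c is 947 hPa.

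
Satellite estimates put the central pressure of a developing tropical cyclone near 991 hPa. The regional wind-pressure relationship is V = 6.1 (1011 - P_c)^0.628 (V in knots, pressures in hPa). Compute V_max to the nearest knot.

40 kt

ΔP = 1011 − 991 = 20 hPa.
20^0.628 ≈ 6.562.
V ≈ 6.1 × 6.562 ≈ 40.0 kt.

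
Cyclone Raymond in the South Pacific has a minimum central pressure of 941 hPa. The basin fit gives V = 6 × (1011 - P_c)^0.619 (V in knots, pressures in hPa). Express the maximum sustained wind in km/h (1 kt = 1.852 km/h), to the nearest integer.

154 km/h

ΔP = 1011 − 941 = 70 hPa.
V ≈ 6 × 70^0.619 = 6 × 13.871 ≈ 83.228 kt.
83.228 × 1.852 ≈ 154.14 km/h → 154 km/h.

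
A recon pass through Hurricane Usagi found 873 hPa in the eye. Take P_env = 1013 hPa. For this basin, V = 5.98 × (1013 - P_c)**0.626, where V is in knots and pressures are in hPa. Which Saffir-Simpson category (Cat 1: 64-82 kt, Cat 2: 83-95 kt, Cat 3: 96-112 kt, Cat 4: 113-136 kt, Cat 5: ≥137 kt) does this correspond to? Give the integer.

4

ΔP = 1013 − 873 = 140 hPa.
V ≈ 5.98 × 140^0.626 = 5.98 × 22.05 ≈ 132 kt.
132 kt falls in the Category 4 band.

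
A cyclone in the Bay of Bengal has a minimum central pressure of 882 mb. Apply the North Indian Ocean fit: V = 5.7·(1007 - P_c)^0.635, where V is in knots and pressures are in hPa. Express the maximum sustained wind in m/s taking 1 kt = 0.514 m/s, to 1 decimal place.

62.9 m/s

ΔP = 1007 − 882 = 125 mb.
V ≈ 5.7 × 125^0.635 = 5.7 × 21.455 ≈ 122.296 kt.
122.296 × 0.514 ≈ 62.86 m/s → 62.9 m/s.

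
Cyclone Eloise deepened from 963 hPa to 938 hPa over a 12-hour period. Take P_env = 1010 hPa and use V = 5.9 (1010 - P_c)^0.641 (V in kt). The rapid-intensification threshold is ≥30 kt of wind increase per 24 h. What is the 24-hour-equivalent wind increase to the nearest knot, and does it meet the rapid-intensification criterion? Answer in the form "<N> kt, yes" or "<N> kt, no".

V₁: ΔP = 47, V ≈ 5.9 × 47^0.641 ≈ 69.61 kt.
V₂: ΔP = 72, V ≈ 5.9 × 72^0.641 ≈ 91.50 kt.
ΔV over 12 h = 21.89 kt → 24 h equivalent = 21.89 × 24/12 ≈ 43.78 kt.
44 kt ≥ 30 kt ⇒ rapid intensification.

44 kt, yes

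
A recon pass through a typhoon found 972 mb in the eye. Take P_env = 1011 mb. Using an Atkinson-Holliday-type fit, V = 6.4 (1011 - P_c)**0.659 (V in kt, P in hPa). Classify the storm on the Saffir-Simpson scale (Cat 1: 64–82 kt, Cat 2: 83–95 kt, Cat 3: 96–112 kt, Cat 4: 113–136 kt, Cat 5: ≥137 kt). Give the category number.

ΔP = 1011 − 972 = 39 mb.
V ≈ 6.4 × 39^0.659 = 6.4 × 11.18 ≈ 72 kt.
72 kt falls in the Category 1 band.

1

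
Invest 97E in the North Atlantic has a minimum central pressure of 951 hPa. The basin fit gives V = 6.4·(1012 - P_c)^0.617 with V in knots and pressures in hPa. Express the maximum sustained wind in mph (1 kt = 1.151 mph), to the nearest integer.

93 mph

ΔP = 1012 − 951 = 61 hPa.
V ≈ 6.4 × 61^0.617 = 6.4 × 12.634 ≈ 80.859 kt.
80.859 × 1.151 ≈ 93.07 mph → 93 mph.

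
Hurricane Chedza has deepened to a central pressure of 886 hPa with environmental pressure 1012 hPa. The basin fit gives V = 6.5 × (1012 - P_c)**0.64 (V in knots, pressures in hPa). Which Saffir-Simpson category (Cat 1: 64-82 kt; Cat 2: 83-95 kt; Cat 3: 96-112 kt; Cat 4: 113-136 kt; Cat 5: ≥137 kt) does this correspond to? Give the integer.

ΔP = 1012 − 886 = 126 hPa.
V ≈ 6.5 × 126^0.64 = 6.5 × 22.09 ≈ 144 kt.
144 kt falls in the Category 5 band.

5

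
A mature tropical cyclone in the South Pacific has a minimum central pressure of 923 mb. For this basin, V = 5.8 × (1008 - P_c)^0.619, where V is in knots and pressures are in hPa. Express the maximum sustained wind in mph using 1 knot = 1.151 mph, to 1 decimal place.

ΔP = 1008 − 923 = 85 mb.
V ≈ 5.8 × 85^0.619 = 5.8 × 15.643 ≈ 90.727 kt.
90.727 × 1.151 ≈ 104.43 mph → 104.4 mph.

104.4 mph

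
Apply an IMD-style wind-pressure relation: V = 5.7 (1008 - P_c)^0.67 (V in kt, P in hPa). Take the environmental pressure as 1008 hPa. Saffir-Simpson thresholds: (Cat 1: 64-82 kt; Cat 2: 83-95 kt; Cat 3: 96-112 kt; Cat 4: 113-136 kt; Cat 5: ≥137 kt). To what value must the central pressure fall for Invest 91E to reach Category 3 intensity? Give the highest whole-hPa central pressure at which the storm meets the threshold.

Category 3 begins at V = 96 kt.
Required ΔP = (96/5.7)^(1/0.67) = 16.842^1.493 ≈ 67.68 hPa.
P_c ≤ 1008 − 67.68 = 940.32, so the highest integer P_c is 940 hPa.

940 hPa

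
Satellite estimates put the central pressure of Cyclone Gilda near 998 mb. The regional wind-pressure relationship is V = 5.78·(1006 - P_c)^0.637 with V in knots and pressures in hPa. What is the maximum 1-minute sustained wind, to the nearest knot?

ΔP = 1006 − 998 = 8 mb.
8^0.637 ≈ 3.761.
V ≈ 5.78 × 3.761 ≈ 21.7 kt.

22 kt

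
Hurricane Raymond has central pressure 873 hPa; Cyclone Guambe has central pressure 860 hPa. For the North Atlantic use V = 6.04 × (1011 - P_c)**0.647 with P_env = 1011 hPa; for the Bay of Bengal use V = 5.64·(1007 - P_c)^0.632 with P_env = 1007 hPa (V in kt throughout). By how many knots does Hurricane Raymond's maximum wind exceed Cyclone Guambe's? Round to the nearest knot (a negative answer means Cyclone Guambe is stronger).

Hurricane Raymond: ΔP = 138; V ≈ 6.04 × 138^0.647 ≈ 146.40 kt.
Cyclone Guambe: ΔP = 147; V ≈ 5.64 × 147^0.632 ≈ 132.14 kt.
Difference ≈ 146.40 − 132.14 = 14.26 → 14 kt.

14 kt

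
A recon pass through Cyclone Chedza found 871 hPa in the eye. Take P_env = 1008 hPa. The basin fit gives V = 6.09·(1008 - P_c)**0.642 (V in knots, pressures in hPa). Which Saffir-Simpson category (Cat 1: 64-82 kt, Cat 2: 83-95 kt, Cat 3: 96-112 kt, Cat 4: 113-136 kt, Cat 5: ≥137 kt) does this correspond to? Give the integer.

ΔP = 1008 − 871 = 137 hPa.
V ≈ 6.09 × 137^0.642 = 6.09 × 23.54 ≈ 143 kt.
143 kt falls in the Category 5 band.

5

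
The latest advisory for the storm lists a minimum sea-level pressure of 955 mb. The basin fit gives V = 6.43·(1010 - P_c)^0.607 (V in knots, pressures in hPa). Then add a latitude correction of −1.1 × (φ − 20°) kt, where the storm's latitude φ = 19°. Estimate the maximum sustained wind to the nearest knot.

ΔP = 1010 − 955 = 55 mb.
55^0.607 ≈ 11.387.
V ≈ 6.43 × 11.387 ≈ 73.2 kt.
Latitude correction: −1.1 × (19 − 20) = 1.1 kt.
Corrected V ≈ 74.3 kt → 74 kt.

74 kt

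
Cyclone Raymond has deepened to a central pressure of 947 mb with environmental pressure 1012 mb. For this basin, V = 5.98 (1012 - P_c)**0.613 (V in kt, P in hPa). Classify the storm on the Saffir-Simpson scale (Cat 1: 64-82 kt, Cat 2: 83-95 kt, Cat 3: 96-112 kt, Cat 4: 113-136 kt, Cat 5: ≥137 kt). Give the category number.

1

ΔP = 1012 − 947 = 65 mb.
V ≈ 5.98 × 65^0.613 = 5.98 × 12.92 ≈ 77 kt.
77 kt falls in the Category 1 band.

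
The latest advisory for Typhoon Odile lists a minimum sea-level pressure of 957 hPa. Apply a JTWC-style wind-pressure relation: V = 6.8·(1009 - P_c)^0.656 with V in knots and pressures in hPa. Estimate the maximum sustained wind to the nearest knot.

ΔP = 1009 − 957 = 52 hPa.
52^0.656 ≈ 13.357.
V ≈ 6.8 × 13.357 ≈ 90.8 kt.

91 kt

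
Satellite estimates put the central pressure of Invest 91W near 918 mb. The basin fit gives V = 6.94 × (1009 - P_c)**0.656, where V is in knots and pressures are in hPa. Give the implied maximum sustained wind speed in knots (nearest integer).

ΔP = 1009 − 918 = 91 mb.
91^0.656 ≈ 19.281.
V ≈ 6.94 × 19.281 ≈ 133.8 kt.

134 kt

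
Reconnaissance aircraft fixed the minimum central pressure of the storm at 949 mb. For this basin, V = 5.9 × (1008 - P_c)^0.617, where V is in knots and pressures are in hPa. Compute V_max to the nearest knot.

73 kt

ΔP = 1008 − 949 = 59 mb.
59^0.617 ≈ 12.377.
V ≈ 5.9 × 12.377 ≈ 73.0 kt.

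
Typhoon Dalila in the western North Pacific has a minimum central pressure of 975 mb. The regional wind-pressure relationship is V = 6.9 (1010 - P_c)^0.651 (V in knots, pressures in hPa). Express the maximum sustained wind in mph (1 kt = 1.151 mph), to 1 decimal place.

80.4 mph

ΔP = 1010 − 975 = 35 mb.
V ≈ 6.9 × 35^0.651 = 6.9 × 10.120 ≈ 69.829 kt.
69.829 × 1.151 ≈ 80.37 mph → 80.4 mph.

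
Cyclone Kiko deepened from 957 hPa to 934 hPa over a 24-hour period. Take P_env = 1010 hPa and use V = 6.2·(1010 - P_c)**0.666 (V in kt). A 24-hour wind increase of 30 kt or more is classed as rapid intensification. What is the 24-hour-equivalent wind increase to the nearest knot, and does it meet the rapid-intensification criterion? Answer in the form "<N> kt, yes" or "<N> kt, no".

24 kt, no

V₁: ΔP = 53, V ≈ 6.2 × 53^0.666 ≈ 87.25 kt.
V₂: ΔP = 76, V ≈ 6.2 × 76^0.666 ≈ 110.92 kt.
ΔV over 24 h = 23.67 kt → 24 h equivalent = 23.67 × 24/24 ≈ 23.67 kt.
24 kt < 30 kt ⇒ not rapid intensification.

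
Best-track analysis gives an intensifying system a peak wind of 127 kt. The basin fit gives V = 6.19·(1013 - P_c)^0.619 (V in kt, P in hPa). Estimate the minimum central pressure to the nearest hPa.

ΔP = (V / 6.19)^(1/0.619) = (127/6.19)^1.616.
127/6.19 = 20.517; 20.517^1.616 ≈ 131.74 hPa.
P_c = 1013 − 131.74 = 881.26 ≈ 881 hPa.

881 hPa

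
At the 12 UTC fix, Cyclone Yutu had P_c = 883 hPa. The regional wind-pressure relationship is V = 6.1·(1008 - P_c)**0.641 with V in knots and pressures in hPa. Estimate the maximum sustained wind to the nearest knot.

ΔP = 1008 − 883 = 125 hPa.
125^0.641 ≈ 22.086.
V ≈ 6.1 × 22.086 ≈ 134.7 kt.

135 kt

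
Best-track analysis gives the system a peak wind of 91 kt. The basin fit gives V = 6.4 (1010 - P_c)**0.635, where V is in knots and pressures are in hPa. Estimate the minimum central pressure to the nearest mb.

945 mb

ΔP = (V / 6.4)^(1/0.635) = (91/6.4)^1.575.
91/6.4 = 14.219; 14.219^1.575 ≈ 65.39 mb.
P_c = 1010 − 65.39 = 944.61 ≈ 945 mb.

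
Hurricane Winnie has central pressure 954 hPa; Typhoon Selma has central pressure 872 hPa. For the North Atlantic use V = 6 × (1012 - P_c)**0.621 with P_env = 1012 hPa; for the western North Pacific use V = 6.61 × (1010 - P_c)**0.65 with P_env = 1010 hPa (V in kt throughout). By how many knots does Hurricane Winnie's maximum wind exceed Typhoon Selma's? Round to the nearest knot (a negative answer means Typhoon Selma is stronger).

Hurricane Winnie: ΔP = 58; V ≈ 6 × 58^0.621 ≈ 74.69 kt.
Typhoon Selma: ΔP = 138; V ≈ 6.61 × 138^0.65 ≈ 162.60 kt.
Difference ≈ 74.69 − 162.60 = -87.91 → -88 kt.

-88 kt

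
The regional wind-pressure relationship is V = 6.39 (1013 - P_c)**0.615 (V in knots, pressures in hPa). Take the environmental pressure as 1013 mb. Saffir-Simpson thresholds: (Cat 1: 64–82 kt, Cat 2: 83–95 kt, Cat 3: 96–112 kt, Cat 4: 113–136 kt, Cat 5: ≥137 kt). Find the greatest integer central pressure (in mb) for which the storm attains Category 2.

948 mb

Category 2 begins at V = 83 kt.
Required ΔP = (83/6.39)^(1/0.615) = 12.989^1.626 ≈ 64.67 mb.
P_c ≤ 1013 − 64.67 = 948.33, so the highest integer P_c is 948 mb.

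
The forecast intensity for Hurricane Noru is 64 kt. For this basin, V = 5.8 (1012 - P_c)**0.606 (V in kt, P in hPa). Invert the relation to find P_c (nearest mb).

ΔP = (V / 5.8)^(1/0.606) = (64/5.8)^1.650.
64/5.8 = 11.034; 11.034^1.650 ≈ 52.57 mb.
P_c = 1012 − 52.57 = 959.43 ≈ 959 mb.

959 mb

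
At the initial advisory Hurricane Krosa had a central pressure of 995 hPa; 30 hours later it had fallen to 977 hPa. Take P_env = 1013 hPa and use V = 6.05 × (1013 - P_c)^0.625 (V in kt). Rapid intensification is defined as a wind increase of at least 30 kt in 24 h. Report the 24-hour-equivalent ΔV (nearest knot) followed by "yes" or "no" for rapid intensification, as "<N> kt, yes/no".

16 kt, no

V₁: ΔP = 18, V ≈ 6.05 × 18^0.625 ≈ 36.84 kt.
V₂: ΔP = 36, V ≈ 6.05 × 36^0.625 ≈ 56.81 kt.
ΔV over 30 h = 19.97 kt → 24 h equivalent = 19.97 × 24/30 ≈ 15.98 kt.
16 kt < 30 kt ⇒ not rapid intensification.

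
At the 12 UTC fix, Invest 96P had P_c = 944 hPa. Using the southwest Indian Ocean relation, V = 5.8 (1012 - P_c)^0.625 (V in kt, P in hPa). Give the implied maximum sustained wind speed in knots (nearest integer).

81 kt

ΔP = 1012 − 944 = 68 hPa.
68^0.625 ≈ 13.974.
V ≈ 5.8 × 13.974 ≈ 81.0 kt.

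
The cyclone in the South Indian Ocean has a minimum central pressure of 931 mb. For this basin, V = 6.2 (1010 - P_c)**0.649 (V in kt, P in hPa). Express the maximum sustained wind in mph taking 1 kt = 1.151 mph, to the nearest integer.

ΔP = 1010 − 931 = 79 mb.
V ≈ 6.2 × 79^0.649 = 6.2 × 17.044 ≈ 105.670 kt.
105.670 × 1.151 ≈ 121.63 mph → 122 mph.

122 mph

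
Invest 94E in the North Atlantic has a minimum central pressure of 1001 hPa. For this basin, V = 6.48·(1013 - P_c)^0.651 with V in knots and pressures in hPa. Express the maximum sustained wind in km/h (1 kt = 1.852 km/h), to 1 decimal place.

60.5 km/h

ΔP = 1013 − 1001 = 12 hPa.
V ≈ 6.48 × 12^0.651 = 6.48 × 5.041 ≈ 32.668 kt.
32.668 × 1.852 ≈ 60.50 km/h → 60.5 km/h.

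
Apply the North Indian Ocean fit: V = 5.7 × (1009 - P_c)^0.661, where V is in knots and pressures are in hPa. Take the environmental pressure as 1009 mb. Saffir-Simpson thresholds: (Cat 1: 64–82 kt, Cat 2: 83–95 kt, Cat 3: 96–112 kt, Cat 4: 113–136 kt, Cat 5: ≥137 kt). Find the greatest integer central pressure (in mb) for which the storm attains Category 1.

970 mb

Category 1 begins at V = 64 kt.
Required ΔP = (64/5.7)^(1/0.661) = 11.228^1.513 ≈ 38.81 mb.
P_c ≤ 1009 − 38.81 = 970.19, so the highest integer P_c is 970 mb.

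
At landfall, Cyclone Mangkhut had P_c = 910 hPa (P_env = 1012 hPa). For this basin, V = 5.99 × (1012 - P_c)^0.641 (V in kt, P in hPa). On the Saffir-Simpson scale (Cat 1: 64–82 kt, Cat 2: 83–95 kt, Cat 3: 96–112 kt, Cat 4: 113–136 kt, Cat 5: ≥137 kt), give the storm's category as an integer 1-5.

4

ΔP = 1012 − 910 = 102 hPa.
V ≈ 5.99 × 102^0.641 = 5.99 × 19.39 ≈ 116 kt.
116 kt falls in the Category 4 band.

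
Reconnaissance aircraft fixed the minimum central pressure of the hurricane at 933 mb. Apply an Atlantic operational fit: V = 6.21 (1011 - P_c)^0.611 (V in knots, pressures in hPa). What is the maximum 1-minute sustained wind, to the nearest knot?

89 kt

ΔP = 1011 − 933 = 78 mb.
78^0.611 ≈ 14.324.
V ≈ 6.21 × 14.324 ≈ 89.0 kt.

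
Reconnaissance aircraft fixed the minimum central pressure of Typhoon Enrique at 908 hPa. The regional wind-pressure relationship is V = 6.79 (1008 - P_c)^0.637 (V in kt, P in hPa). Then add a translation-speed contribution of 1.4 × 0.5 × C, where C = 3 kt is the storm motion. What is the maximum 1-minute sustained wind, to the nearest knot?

130 kt

ΔP = 1008 − 908 = 100 hPa.
100^0.637 ≈ 18.793.
V ≈ 6.79 × 18.793 ≈ 127.6 kt.
Translation term: 1.4 × 0.5 × 3 = 2.1 kt.
Corrected V ≈ 129.7 kt → 130 kt.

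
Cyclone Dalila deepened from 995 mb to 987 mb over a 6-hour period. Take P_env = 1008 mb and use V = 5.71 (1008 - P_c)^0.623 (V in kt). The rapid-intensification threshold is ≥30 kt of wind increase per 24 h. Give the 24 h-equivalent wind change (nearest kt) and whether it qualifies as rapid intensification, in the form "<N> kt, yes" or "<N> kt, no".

V₁: ΔP = 13, V ≈ 5.71 × 13^0.623 ≈ 28.22 kt.
V₂: ΔP = 21, V ≈ 5.71 × 21^0.623 ≈ 38.05 kt.
ΔV over 6 h = 9.83 kt → 24 h equivalent = 9.83 × 24/6 ≈ 39.32 kt.
39 kt ≥ 30 kt ⇒ rapid intensification.

39 kt, yes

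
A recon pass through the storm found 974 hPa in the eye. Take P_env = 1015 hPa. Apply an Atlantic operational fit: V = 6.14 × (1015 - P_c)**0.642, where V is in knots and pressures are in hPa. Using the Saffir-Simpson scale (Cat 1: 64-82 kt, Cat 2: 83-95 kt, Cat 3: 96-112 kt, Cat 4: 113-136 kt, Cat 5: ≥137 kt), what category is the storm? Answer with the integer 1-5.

1

ΔP = 1015 − 974 = 41 hPa.
V ≈ 6.14 × 41^0.642 = 6.14 × 10.85 ≈ 67 kt.
67 kt falls in the Category 1 band.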